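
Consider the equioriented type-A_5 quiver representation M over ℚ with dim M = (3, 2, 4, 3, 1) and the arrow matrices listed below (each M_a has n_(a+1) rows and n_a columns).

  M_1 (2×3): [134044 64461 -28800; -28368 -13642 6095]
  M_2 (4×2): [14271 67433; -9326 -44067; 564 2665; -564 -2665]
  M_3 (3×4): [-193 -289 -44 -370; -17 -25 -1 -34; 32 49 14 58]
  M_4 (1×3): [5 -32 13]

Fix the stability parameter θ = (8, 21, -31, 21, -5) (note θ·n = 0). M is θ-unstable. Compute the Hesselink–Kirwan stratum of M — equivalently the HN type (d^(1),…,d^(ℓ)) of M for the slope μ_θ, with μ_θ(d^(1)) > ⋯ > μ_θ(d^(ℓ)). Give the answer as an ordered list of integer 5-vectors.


Interval decomposition of M: I[1,1], I[1,4], I[1,5], I[3,3], I[3,4].
HN type (ℓ=4): μ^(1)=21; μ^(2)=8; μ^(3)=-2/3; μ^(4)=-31

((0, 0, 0, 2, 0); (1, 0, 0, 1, 1); (2, 2, 2, 0, 0); (0, 0, 2, 0, 0))


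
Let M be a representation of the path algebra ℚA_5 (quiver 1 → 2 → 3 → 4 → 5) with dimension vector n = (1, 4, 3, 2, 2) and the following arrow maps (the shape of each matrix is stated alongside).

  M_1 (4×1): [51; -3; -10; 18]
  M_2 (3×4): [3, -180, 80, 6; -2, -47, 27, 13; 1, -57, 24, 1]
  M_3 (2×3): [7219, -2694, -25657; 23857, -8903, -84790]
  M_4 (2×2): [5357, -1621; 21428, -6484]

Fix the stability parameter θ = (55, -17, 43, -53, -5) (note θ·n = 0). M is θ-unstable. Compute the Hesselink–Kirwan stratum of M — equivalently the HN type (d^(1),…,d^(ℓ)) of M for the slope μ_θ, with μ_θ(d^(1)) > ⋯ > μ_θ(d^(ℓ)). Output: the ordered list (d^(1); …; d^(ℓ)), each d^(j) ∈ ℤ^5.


Interval decomposition of M: I[1,5], I[2,2], I[2,3], I[2,4], I[5,5].
HN type (ℓ=4): μ^(1)=43; μ^(2)=23/5; μ^(3)=-5; μ^(4)=-17

((0, 0, 1, 0, 0); (1, 1, 1, 1, 1); (0, 0, 1, 1, 1); (0, 3, 0, 0, 0))


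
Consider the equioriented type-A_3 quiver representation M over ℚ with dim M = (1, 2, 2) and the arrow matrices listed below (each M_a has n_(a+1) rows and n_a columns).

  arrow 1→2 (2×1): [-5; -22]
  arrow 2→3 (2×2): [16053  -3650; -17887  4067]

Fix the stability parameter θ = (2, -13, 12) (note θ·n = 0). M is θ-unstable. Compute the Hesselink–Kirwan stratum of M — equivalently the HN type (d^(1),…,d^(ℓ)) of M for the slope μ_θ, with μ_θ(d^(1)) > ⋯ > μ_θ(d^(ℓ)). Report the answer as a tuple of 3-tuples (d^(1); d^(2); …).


Via rank(M_{q-1}∘⋯∘M_p): M ≅ I[1,3], I[2,3].
μ_θ-semistable layers: μ^(1)=12; μ^(2)=-11/2; μ^(3)=-13

((0, 0, 2); (1, 1, 0); (0, 1, 0))


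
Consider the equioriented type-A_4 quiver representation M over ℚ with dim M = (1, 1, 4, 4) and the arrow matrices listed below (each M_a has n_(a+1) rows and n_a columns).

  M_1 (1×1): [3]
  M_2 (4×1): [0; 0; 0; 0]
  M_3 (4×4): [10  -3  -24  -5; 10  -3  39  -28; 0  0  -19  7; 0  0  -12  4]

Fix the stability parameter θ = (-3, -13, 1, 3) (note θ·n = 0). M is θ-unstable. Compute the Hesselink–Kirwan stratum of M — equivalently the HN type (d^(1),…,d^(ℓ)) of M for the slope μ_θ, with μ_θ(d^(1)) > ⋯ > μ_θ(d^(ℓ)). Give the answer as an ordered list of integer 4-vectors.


Interval decomposition of M: I[1,2], I[3,3], I[3,4]^3, I[4,4].
HN type (ℓ=3): μ^(1)=3; μ^(2)=1; μ^(3)=-8

((0, 0, 0, 4); (0, 0, 4, 0); (1, 1, 0, 0))


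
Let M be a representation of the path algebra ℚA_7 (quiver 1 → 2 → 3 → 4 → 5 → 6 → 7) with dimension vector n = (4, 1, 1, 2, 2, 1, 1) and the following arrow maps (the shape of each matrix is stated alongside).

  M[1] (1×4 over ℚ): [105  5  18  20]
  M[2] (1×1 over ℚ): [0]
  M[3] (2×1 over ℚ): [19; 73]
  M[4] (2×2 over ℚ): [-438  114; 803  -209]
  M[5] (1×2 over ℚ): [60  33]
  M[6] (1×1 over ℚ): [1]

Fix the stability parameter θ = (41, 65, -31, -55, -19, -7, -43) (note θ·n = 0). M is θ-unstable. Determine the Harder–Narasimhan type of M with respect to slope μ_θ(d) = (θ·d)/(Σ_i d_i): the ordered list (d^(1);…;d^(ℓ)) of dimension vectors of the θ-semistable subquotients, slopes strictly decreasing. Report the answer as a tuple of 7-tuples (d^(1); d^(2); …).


Interval decomposition of M: I[1,1]^3, I[1,2], I[3,4], I[4,7], I[5,5].
HN type (ℓ=6): μ^(1)=65; μ^(2)=41; μ^(3)=-19; μ^(4)=-23; μ^(5)=-43; μ^(6)=-55

((0, 1, 0, 0, 0, 0, 0); (4, 0, 0, 0, 0, 0, 0); (0, 0, 0, 0, 1, 0, 0); (0, 0, 0, 0, 1, 1, 1); (0, 0, 1, 1, 0, 0, 0); (0, 0, 0, 1, 0, 0, 0))


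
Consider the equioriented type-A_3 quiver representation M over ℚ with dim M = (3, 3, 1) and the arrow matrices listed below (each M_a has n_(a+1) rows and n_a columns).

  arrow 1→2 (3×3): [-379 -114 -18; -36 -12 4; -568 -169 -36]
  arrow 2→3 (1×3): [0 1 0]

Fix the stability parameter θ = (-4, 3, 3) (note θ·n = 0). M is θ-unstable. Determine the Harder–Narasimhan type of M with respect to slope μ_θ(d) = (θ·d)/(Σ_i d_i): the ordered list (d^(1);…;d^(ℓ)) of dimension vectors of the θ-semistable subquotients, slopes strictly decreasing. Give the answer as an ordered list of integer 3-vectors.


Interval decomposition of M: I[1,2]^2, I[1,3].
HN type (ℓ=2): μ^(1)=3; μ^(2)=-4

((0, 3, 1); (3, 0, 0))


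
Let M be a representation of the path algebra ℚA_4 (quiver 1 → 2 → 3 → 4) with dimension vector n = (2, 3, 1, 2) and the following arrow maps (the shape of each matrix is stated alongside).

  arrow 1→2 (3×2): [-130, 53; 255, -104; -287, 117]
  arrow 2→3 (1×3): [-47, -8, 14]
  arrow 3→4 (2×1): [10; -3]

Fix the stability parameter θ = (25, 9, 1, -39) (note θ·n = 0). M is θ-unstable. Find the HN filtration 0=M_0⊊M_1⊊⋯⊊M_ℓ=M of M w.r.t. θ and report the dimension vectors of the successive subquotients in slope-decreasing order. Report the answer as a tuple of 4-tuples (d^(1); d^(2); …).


Barcode: M ≅ I[1,2], I[1,4], I[2,2], I[4,4]. HN layers by μ_θ (4 steps, strictly decreasing):
  μ^(1)=17; μ^(2)=9; μ^(3)=-1; μ^(4)=-39

((1, 1, 0, 0); (0, 1, 0, 0); (1, 1, 1, 1); (0, 0, 0, 1))


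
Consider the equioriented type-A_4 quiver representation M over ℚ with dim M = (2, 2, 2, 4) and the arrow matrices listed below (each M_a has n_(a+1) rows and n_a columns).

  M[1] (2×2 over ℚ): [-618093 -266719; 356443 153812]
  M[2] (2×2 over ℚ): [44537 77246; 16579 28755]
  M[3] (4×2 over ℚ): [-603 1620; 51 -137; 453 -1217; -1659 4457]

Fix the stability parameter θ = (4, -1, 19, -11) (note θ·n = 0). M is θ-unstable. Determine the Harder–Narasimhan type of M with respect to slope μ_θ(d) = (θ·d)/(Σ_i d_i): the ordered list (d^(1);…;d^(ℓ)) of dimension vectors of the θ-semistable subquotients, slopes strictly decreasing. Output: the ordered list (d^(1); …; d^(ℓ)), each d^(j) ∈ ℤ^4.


Barcode: M ≅ I[1,4]^2, I[4,4]^2. HN layers by μ_θ (3 steps, strictly decreasing):
  μ^(1)=4; μ^(2)=3/2; μ^(3)=-11

((0, 0, 2, 2); (2, 2, 0, 0); (0, 0, 0, 2))


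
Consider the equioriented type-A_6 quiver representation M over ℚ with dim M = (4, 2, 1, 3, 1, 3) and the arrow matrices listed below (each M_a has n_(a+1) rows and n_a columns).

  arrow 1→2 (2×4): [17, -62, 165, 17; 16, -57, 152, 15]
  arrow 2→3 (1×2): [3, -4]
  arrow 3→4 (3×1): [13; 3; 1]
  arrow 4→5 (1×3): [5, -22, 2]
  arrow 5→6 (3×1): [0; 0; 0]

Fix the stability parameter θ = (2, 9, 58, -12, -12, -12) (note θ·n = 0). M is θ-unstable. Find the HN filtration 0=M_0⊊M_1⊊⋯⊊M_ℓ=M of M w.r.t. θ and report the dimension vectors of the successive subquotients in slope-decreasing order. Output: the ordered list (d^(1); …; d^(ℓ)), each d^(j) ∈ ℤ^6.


Via rank(M_{q-1}∘⋯∘M_p): M ≅ I[1,1]^2, I[1,2], I[1,5], I[4,4]^2, I[6,6]^3.
μ_θ-semistable layers: μ^(1)=34/3; μ^(2)=9; μ^(3)=2; μ^(4)=-12

((0, 0, 1, 1, 1, 0); (0, 2, 0, 0, 0, 0); (4, 0, 0, 0, 0, 0); (0, 0, 0, 2, 0, 3))


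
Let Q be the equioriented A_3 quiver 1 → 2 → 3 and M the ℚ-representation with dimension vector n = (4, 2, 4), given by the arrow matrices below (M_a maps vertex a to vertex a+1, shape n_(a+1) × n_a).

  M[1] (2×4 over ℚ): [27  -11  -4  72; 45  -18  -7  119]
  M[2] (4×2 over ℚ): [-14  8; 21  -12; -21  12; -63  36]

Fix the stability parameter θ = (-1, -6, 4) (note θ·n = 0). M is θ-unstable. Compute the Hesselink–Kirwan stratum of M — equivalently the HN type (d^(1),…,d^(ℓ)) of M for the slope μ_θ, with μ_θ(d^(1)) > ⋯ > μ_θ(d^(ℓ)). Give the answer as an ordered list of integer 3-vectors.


Interval decomposition of M: I[1,1]^2, I[1,2], I[1,3], I[3,3]^3.
HN type (ℓ=3): μ^(1)=4; μ^(2)=-1; μ^(3)=-7/2

((0, 0, 4); (2, 0, 0); (2, 2, 0))


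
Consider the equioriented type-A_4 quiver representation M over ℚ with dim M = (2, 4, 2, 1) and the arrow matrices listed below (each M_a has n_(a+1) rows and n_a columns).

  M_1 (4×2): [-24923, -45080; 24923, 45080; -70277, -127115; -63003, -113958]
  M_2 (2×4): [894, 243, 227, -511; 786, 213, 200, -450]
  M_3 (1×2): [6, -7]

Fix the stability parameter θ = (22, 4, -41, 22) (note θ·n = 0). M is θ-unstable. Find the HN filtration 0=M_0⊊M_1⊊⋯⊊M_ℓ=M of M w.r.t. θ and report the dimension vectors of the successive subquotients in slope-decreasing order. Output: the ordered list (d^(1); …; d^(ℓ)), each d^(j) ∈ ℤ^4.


Interval decomposition of M: I[1,3], I[1,4], I[2,2]^2.
HN type (ℓ=3): μ^(1)=22; μ^(2)=4; μ^(3)=-5

((0, 0, 0, 1); (0, 2, 0, 0); (2, 2, 2, 0))


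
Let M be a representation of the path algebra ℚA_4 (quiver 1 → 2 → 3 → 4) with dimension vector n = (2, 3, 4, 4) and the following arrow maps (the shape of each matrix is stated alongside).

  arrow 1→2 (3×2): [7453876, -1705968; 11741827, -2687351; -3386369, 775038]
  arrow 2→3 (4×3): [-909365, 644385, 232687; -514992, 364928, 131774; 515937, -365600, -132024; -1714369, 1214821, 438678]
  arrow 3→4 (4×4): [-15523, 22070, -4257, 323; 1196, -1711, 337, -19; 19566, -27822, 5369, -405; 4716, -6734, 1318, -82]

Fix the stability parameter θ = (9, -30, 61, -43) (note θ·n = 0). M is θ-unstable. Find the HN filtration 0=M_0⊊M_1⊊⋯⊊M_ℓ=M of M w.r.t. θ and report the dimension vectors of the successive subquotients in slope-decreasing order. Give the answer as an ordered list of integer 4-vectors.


Via rank(M_{q-1}∘⋯∘M_p): M ≅ I[1,4]^2, I[2,3], I[3,4], I[4,4].
μ_θ-semistable layers: μ^(1)=61; μ^(2)=9; μ^(3)=-21/2; μ^(4)=-30; μ^(5)=-43

((0, 0, 1, 0); (0, 0, 3, 3); (2, 2, 0, 0); (0, 1, 0, 0); (0, 0, 0, 1))


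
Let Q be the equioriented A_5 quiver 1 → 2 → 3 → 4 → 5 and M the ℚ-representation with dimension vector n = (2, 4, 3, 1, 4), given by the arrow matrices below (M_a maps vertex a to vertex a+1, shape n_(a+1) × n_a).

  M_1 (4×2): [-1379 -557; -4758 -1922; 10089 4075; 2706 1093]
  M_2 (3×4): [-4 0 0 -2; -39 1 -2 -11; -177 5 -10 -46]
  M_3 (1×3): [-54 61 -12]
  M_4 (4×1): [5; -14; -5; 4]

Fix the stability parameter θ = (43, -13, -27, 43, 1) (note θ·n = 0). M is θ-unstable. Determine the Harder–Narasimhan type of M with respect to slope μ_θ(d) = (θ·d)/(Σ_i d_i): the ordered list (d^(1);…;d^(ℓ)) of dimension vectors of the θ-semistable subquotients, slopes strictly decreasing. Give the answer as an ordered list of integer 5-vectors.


Interval decomposition of M: I[1,3], I[1,5], I[2,2]^2, I[3,3], I[5,5]^3.
HN type (ℓ=4): μ^(1)=22; μ^(2)=1; μ^(3)=-13; μ^(4)=-27

((0, 0, 0, 1, 1); (2, 2, 2, 0, 3); (0, 2, 0, 0, 0); (0, 0, 1, 0, 0))


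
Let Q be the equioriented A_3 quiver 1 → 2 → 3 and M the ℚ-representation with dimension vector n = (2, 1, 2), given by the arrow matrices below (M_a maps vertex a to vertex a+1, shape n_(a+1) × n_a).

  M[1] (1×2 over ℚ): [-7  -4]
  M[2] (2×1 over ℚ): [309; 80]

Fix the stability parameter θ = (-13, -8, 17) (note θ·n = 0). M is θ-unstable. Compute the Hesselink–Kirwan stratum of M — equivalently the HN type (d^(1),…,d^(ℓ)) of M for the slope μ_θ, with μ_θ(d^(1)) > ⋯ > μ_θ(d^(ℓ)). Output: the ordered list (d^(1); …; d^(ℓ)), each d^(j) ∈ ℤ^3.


Interval decomposition of M: I[1,1], I[1,3], I[3,3].
HN type (ℓ=3): μ^(1)=17; μ^(2)=-8; μ^(3)=-13

((0, 0, 2); (0, 1, 0); (2, 0, 0))


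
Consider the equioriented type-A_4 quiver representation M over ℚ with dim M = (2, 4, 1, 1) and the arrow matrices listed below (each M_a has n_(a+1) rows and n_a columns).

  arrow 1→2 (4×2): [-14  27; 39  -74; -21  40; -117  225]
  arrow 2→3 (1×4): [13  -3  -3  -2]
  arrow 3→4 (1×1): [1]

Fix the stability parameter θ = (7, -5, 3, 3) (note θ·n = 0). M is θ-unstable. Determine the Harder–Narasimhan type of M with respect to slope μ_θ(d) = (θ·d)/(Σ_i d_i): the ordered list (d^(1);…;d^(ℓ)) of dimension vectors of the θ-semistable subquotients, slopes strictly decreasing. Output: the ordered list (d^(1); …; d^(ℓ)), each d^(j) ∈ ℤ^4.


Barcode: M ≅ I[1,2], I[1,4], I[2,2]^2. HN layers by μ_θ (3 steps, strictly decreasing):
  μ^(1)=3; μ^(2)=1; μ^(3)=-5

((0, 0, 1, 1); (2, 2, 0, 0); (0, 2, 0, 0))


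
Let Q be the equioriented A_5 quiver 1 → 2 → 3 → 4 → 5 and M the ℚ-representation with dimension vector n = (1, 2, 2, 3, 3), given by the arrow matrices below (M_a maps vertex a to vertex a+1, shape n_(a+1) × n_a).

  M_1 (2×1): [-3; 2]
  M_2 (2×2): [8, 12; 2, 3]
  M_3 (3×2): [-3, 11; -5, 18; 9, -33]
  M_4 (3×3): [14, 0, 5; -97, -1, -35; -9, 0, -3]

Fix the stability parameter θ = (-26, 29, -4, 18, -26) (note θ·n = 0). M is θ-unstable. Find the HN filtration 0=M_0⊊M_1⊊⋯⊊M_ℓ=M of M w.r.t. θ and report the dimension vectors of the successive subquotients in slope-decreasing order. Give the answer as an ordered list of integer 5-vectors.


Interval decomposition of M: I[1,2], I[2,5], I[3,5], I[4,5].
HN type (ℓ=4): μ^(1)=29; μ^(2)=17/4; μ^(3)=-4; μ^(4)=-26

((0, 1, 0, 0, 0); (0, 1, 1, 1, 1); (0, 0, 1, 2, 2); (1, 0, 0, 0, 0))


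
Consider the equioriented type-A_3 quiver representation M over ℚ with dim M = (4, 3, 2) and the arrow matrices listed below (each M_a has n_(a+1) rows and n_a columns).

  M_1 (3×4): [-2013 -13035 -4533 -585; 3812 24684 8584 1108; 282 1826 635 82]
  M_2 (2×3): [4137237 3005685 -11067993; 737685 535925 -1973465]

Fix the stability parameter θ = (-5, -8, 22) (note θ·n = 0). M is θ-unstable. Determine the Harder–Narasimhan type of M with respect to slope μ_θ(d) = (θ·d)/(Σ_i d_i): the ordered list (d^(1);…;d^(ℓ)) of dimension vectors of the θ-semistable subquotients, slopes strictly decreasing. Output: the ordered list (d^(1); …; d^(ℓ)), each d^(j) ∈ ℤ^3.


Via rank(M_{q-1}∘⋯∘M_p): M ≅ I[1,1]^2, I[1,2], I[1,3], I[2,2], I[3,3].
μ_θ-semistable layers: μ^(1)=22; μ^(2)=-5; μ^(3)=-13/2; μ^(4)=-8

((0, 0, 2); (2, 0, 0); (2, 2, 0); (0, 1, 0))


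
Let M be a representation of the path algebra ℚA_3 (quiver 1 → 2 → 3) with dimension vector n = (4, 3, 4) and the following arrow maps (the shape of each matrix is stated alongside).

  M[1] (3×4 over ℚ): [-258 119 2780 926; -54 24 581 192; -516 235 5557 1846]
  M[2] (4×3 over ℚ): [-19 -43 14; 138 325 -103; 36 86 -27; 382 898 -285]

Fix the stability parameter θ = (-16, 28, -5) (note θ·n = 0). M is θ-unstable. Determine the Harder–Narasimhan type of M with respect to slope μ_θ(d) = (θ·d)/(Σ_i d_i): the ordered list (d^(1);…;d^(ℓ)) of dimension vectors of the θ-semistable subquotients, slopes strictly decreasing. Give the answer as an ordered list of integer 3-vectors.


Via rank(M_{q-1}∘⋯∘M_p): M ≅ I[1,1], I[1,3]^3, I[3,3].
μ_θ-semistable layers: μ^(1)=23/2; μ^(2)=-5; μ^(3)=-16

((0, 3, 3); (0, 0, 1); (4, 0, 0))


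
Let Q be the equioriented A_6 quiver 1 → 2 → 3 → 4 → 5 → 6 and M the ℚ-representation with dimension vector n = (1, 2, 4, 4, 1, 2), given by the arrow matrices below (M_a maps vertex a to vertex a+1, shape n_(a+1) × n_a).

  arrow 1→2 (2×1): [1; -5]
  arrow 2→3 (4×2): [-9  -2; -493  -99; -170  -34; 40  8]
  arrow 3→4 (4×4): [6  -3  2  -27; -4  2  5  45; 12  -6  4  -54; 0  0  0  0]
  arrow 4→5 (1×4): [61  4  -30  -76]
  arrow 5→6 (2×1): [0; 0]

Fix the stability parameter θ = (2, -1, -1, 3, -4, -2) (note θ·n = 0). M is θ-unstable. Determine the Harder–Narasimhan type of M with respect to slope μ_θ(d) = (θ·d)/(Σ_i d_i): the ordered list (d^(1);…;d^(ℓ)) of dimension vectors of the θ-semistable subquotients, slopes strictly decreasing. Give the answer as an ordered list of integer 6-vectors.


Via rank(M_{q-1}∘⋯∘M_p): M ≅ I[1,3], I[2,5], I[3,3], I[3,4], I[4,4]^2, I[6,6]^2.
μ_θ-semistable layers: μ^(1)=3; μ^(2)=0; μ^(3)=-1/2; μ^(4)=-1; μ^(5)=-2

((0, 0, 0, 3, 0, 0); (1, 1, 1, 0, 0, 0); (0, 0, 0, 1, 1, 0); (0, 1, 3, 0, 0, 0); (0, 0, 0, 0, 0, 2))


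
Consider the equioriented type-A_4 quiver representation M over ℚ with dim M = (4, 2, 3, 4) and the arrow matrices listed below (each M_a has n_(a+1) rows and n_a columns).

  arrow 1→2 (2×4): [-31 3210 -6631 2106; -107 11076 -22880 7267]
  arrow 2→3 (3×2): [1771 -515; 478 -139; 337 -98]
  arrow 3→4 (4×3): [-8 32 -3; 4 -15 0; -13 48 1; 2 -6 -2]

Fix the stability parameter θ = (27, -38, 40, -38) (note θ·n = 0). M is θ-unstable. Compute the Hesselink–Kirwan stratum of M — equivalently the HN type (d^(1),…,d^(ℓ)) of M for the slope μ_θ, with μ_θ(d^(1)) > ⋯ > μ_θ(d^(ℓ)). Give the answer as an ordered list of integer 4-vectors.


Interval decomposition of M: I[1,1]^2, I[1,4]^2, I[3,4], I[4,4].
HN type (ℓ=4): μ^(1)=27; μ^(2)=1; μ^(3)=-11/2; μ^(4)=-38

((2, 0, 0, 0); (0, 0, 3, 3); (2, 2, 0, 0); (0, 0, 0, 1))


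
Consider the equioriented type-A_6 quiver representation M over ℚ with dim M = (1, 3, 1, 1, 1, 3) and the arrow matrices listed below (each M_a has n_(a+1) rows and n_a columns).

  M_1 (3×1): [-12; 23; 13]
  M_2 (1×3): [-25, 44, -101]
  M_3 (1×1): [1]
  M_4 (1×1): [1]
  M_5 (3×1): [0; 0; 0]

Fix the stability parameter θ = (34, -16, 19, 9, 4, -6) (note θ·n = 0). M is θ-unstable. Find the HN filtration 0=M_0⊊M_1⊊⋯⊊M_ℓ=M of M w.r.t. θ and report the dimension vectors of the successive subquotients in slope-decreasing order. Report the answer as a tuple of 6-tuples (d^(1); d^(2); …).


Via rank(M_{q-1}∘⋯∘M_p): M ≅ I[1,5], I[2,2]^2, I[6,6]^3.
μ_θ-semistable layers: μ^(1)=32/3; μ^(2)=9; μ^(3)=-6; μ^(4)=-16

((0, 0, 1, 1, 1, 0); (1, 1, 0, 0, 0, 0); (0, 0, 0, 0, 0, 3); (0, 2, 0, 0, 0, 0))


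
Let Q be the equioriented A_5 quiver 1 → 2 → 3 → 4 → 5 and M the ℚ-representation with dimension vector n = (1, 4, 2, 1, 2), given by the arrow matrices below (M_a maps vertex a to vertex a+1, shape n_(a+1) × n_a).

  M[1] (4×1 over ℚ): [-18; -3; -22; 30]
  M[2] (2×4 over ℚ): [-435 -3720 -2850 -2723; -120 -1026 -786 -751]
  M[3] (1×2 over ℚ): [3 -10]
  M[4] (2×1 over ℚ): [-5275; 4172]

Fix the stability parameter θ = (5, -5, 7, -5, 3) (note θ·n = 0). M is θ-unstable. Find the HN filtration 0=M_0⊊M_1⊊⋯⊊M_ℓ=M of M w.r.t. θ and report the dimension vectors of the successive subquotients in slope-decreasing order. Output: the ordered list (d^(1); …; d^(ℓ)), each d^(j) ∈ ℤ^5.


Interval decomposition of M: I[1,2], I[2,2], I[2,3], I[2,5], I[5,5].
HN type (ℓ=5): μ^(1)=7; μ^(2)=3; μ^(3)=1; μ^(4)=0; μ^(5)=-5

((0, 0, 1, 0, 0); (0, 0, 0, 0, 2); (0, 0, 1, 1, 0); (1, 1, 0, 0, 0); (0, 3, 0, 0, 0))


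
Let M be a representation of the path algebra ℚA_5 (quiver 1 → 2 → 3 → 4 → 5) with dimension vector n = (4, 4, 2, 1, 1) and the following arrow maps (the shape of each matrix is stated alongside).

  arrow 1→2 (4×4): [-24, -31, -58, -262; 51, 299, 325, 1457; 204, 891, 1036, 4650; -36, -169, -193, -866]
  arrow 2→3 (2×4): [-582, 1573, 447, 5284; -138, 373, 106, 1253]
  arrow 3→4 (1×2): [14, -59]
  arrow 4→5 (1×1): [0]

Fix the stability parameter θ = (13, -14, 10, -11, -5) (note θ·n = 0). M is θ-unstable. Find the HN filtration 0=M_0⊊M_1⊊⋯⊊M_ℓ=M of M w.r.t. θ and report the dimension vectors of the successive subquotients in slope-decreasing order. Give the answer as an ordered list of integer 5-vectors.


Barcode: M ≅ I[1,1], I[1,2], I[1,3], I[1,4], I[2,2], I[5,5]. HN layers by μ_θ (5 steps, strictly decreasing):
  μ^(1)=13; μ^(2)=10; μ^(3)=-1/2; μ^(4)=-5; μ^(5)=-14

((1, 0, 0, 0, 0); (0, 0, 1, 0, 0); (3, 3, 1, 1, 0); (0, 0, 0, 0, 1); (0, 1, 0, 0, 0))


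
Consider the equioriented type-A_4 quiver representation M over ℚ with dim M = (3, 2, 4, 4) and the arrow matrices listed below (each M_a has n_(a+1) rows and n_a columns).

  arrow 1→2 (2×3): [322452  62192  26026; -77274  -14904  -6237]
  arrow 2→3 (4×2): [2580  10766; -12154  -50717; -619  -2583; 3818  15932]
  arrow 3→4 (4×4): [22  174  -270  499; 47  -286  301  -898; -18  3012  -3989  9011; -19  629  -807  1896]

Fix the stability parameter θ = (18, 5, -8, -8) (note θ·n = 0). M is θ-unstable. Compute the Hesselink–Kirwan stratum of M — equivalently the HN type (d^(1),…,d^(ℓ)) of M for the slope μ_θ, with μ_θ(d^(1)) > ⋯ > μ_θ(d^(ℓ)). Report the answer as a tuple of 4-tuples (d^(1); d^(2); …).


Interval decomposition of M: I[1,1]^2, I[1,4], I[2,4], I[3,4]^2.
HN type (ℓ=4): μ^(1)=18; μ^(2)=7/4; μ^(3)=-11/3; μ^(4)=-8

((2, 0, 0, 0); (1, 1, 1, 1); (0, 1, 1, 1); (0, 0, 2, 2))


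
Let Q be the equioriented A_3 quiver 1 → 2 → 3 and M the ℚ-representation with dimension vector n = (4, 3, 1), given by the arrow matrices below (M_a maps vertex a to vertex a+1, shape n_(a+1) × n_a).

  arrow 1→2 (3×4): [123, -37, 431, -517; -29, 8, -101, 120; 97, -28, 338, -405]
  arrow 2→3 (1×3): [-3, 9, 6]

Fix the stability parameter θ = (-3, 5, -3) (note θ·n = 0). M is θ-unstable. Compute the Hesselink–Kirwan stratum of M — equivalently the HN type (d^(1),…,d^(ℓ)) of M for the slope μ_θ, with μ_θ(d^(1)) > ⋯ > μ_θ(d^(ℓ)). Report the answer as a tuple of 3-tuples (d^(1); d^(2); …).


Via rank(M_{q-1}∘⋯∘M_p): M ≅ I[1,1], I[1,2]^2, I[1,3].
μ_θ-semistable layers: μ^(1)=5; μ^(2)=1; μ^(3)=-3

((0, 2, 0); (0, 1, 1); (4, 0, 0))


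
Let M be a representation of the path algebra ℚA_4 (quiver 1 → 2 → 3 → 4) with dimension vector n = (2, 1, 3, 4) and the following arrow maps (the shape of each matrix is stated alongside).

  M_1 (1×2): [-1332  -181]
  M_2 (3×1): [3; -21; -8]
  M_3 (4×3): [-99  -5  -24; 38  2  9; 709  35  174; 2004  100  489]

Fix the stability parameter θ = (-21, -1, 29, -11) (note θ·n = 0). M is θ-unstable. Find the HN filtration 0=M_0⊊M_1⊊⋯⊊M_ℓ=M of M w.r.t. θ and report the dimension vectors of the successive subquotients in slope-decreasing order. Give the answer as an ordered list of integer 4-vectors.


Barcode: M ≅ I[1,1], I[1,3], I[3,4]^2, I[4,4]^2. HN layers by μ_θ (5 steps, strictly decreasing):
  μ^(1)=29; μ^(2)=9; μ^(3)=-1; μ^(4)=-11; μ^(5)=-21

((0, 0, 1, 0); (0, 0, 2, 2); (0, 1, 0, 0); (0, 0, 0, 2); (2, 0, 0, 0))


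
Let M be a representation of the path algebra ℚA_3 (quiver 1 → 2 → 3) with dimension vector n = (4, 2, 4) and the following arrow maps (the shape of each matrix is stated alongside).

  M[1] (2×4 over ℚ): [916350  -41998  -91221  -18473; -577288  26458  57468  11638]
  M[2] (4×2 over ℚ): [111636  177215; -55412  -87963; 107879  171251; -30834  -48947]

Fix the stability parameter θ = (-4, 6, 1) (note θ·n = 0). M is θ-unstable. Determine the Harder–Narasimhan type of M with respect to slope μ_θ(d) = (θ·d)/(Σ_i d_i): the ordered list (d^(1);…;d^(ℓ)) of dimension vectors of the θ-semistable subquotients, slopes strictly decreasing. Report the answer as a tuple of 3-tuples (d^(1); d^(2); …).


Barcode: M ≅ I[1,1]^2, I[1,3]^2, I[3,3]^2. HN layers by μ_θ (3 steps, strictly decreasing):
  μ^(1)=7/2; μ^(2)=1; μ^(3)=-4

((0, 2, 2); (0, 0, 2); (4, 0, 0))


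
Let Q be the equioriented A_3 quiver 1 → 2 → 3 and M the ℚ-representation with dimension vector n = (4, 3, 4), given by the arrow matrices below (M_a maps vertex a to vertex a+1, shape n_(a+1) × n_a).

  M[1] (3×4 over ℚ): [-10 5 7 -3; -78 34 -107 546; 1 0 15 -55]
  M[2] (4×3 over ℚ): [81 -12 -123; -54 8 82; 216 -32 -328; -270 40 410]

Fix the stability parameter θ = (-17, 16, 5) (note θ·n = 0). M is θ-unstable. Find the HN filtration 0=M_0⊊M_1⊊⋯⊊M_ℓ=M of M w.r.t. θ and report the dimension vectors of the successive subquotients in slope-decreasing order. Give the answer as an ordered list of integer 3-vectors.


Via rank(M_{q-1}∘⋯∘M_p): M ≅ I[1,1], I[1,2]^2, I[1,3], I[3,3]^3.
μ_θ-semistable layers: μ^(1)=16; μ^(2)=21/2; μ^(3)=5; μ^(4)=-17

((0, 2, 0); (0, 1, 1); (0, 0, 3); (4, 0, 0))


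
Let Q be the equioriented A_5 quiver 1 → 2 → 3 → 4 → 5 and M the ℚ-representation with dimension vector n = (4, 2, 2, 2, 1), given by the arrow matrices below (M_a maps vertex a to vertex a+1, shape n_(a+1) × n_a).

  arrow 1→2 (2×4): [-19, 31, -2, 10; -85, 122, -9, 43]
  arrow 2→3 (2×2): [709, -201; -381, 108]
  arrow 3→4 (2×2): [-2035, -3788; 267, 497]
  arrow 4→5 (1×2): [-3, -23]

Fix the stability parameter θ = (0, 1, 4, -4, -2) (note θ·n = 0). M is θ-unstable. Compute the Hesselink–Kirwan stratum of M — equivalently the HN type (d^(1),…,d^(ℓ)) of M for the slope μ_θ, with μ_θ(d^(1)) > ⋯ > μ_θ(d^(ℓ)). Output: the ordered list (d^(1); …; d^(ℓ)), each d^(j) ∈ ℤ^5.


Interval decomposition of M: I[1,1]^2, I[1,4], I[1,5].
HN type (ℓ=3): μ^(1)=1/3; μ^(2)=0; μ^(3)=-1/5

((0, 1, 1, 1, 0); (3, 0, 0, 0, 0); (1, 1, 1, 1, 1))


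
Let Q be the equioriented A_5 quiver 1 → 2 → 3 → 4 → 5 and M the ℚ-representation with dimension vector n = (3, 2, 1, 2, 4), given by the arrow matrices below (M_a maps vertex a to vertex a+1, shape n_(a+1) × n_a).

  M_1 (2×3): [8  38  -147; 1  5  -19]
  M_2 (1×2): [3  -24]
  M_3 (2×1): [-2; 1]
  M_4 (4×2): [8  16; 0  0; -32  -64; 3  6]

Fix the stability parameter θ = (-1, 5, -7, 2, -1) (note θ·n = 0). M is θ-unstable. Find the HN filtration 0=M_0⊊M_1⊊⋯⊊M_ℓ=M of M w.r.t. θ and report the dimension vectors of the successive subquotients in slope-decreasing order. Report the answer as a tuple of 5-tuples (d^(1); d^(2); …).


Via rank(M_{q-1}∘⋯∘M_p): M ≅ I[1,1], I[1,2], I[1,4], I[4,5], I[5,5]^3.
μ_θ-semistable layers: μ^(1)=5; μ^(2)=2; μ^(3)=1/2; μ^(4)=-1

((0, 1, 0, 0, 0); (0, 0, 0, 1, 0); (0, 0, 0, 1, 1); (3, 1, 1, 0, 3))


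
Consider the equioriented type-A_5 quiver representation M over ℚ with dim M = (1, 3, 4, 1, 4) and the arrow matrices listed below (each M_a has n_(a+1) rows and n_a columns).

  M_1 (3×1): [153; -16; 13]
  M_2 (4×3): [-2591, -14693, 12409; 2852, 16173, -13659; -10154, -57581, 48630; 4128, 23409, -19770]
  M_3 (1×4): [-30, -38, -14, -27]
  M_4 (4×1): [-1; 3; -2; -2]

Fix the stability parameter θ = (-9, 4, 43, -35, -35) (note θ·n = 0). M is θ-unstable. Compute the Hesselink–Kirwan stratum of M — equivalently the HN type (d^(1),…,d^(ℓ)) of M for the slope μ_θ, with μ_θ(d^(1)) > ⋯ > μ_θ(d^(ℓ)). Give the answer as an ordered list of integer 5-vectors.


Via rank(M_{q-1}∘⋯∘M_p): M ≅ I[1,5], I[2,3]^2, I[3,3], I[5,5]^3.
μ_θ-semistable layers: μ^(1)=43; μ^(2)=4; μ^(3)=-23/4; μ^(4)=-9; μ^(5)=-35

((0, 0, 3, 0, 0); (0, 2, 0, 0, 0); (0, 1, 1, 1, 1); (1, 0, 0, 0, 0); (0, 0, 0, 0, 3))


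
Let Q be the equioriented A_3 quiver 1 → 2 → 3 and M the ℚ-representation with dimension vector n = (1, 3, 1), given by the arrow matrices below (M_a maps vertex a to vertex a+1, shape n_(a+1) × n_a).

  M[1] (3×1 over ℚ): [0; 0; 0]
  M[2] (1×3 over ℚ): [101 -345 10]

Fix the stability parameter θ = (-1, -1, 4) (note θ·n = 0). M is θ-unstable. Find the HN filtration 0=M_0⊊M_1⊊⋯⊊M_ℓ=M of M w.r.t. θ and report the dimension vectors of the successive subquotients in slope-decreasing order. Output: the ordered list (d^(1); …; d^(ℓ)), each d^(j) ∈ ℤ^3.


Interval decomposition of M: I[1,1], I[2,2]^2, I[2,3].
HN type (ℓ=2): μ^(1)=4; μ^(2)=-1

((0, 0, 1); (1, 3, 0))


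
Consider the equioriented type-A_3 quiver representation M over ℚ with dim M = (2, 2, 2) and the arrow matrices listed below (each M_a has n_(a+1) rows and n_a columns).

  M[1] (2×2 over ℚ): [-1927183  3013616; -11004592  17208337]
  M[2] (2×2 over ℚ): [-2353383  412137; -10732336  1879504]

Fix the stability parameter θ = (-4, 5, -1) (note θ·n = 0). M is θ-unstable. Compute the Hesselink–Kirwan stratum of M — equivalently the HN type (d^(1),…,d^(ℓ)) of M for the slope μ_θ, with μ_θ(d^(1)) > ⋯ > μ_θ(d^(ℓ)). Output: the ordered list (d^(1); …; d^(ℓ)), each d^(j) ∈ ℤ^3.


Interval decomposition of M: I[1,2], I[1,3], I[3,3].
HN type (ℓ=4): μ^(1)=5; μ^(2)=2; μ^(3)=-1; μ^(4)=-4

((0, 1, 0); (0, 1, 1); (0, 0, 1); (2, 0, 0))


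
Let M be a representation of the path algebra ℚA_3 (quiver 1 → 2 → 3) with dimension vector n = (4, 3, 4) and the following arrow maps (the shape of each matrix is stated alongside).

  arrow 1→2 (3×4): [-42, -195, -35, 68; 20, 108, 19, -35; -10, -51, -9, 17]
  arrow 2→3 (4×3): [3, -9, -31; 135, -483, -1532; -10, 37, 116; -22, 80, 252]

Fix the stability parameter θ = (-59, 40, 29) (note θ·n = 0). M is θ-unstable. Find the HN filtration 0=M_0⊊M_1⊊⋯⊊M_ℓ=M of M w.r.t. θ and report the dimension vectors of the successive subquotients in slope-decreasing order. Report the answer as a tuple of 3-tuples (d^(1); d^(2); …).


Via rank(M_{q-1}∘⋯∘M_p): M ≅ I[1,1], I[1,3]^3, I[3,3].
μ_θ-semistable layers: μ^(1)=69/2; μ^(2)=29; μ^(3)=-59

((0, 3, 3); (0, 0, 1); (4, 0, 0))


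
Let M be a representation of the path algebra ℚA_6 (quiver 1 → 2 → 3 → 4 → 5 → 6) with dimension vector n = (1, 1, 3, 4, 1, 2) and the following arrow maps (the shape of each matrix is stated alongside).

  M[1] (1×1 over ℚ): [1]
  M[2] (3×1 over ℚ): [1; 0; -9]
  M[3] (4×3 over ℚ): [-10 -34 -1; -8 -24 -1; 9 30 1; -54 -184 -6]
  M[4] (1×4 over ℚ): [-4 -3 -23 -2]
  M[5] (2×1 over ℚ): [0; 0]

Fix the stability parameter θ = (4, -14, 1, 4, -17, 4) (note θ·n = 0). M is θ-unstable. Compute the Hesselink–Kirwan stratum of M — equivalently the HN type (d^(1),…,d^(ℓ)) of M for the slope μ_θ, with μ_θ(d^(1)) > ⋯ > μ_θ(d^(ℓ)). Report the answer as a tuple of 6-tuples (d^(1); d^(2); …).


Barcode: M ≅ I[1,5], I[3,4]^2, I[4,4], I[6,6]^2. HN layers by μ_θ (4 steps, strictly decreasing):
  μ^(1)=4; μ^(2)=1; μ^(3)=-4; μ^(4)=-5

((0, 0, 0, 3, 0, 2); (0, 0, 2, 0, 0, 0); (0, 0, 1, 1, 1, 0); (1, 1, 0, 0, 0, 0))


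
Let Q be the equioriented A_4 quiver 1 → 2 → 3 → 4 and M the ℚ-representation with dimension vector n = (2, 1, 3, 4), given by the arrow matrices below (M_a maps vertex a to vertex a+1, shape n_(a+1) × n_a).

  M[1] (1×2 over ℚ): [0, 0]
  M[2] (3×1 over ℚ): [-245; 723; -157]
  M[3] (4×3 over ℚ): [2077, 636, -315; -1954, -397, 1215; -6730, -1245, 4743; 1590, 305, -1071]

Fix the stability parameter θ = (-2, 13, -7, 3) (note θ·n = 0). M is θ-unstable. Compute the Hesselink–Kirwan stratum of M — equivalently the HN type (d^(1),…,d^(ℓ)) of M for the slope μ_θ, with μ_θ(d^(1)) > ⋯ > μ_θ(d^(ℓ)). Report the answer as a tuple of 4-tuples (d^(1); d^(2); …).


Barcode: M ≅ I[1,1]^2, I[2,4], I[3,3], I[3,4], I[4,4]^2. HN layers by μ_θ (3 steps, strictly decreasing):
  μ^(1)=3; μ^(2)=-2; μ^(3)=-7

((0, 1, 1, 4); (2, 0, 0, 0); (0, 0, 2, 0))


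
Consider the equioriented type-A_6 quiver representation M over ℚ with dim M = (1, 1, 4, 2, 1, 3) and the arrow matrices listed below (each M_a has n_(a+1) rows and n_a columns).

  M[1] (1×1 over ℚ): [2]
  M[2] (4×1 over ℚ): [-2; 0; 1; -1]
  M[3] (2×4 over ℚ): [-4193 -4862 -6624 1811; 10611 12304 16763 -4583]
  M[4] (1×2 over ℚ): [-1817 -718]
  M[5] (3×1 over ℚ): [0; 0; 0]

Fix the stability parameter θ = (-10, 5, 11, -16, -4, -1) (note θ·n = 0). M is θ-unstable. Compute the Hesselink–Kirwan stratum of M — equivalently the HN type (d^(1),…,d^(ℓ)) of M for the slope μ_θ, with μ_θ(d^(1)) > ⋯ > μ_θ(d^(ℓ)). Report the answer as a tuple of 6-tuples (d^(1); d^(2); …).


Interval decomposition of M: I[1,5], I[3,3]^2, I[3,4], I[6,6]^3.
HN type (ℓ=4): μ^(1)=11; μ^(2)=-1; μ^(3)=-5/2; μ^(4)=-10

((0, 0, 2, 0, 0, 0); (0, 1, 1, 1, 1, 3); (0, 0, 1, 1, 0, 0); (1, 0, 0, 0, 0, 0))


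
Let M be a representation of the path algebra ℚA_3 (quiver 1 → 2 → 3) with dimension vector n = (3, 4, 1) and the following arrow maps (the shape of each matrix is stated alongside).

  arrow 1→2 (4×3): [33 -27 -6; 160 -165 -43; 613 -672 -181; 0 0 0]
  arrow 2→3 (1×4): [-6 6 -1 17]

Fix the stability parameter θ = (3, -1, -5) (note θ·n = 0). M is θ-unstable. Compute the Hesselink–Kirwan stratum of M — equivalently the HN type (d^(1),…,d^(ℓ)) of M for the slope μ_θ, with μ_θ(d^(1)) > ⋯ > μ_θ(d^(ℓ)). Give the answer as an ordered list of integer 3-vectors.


Via rank(M_{q-1}∘⋯∘M_p): M ≅ I[1,1], I[1,2], I[1,3], I[2,2]^2.
μ_θ-semistable layers: μ^(1)=3; μ^(2)=1; μ^(3)=-1

((1, 0, 0); (1, 1, 0); (1, 3, 1))


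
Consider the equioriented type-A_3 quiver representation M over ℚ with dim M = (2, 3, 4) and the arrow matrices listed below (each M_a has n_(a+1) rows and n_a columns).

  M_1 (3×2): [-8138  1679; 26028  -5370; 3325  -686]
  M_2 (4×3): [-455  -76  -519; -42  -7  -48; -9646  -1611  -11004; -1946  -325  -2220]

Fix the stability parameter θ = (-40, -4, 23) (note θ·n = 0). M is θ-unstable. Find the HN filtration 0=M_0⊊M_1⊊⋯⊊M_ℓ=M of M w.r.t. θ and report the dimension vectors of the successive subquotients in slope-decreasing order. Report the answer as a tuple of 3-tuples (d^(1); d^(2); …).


Interval decomposition of M: I[1,2], I[1,3], I[2,3], I[3,3]^2.
HN type (ℓ=3): μ^(1)=23; μ^(2)=-4; μ^(3)=-40

((0, 0, 4); (0, 3, 0); (2, 0, 0))


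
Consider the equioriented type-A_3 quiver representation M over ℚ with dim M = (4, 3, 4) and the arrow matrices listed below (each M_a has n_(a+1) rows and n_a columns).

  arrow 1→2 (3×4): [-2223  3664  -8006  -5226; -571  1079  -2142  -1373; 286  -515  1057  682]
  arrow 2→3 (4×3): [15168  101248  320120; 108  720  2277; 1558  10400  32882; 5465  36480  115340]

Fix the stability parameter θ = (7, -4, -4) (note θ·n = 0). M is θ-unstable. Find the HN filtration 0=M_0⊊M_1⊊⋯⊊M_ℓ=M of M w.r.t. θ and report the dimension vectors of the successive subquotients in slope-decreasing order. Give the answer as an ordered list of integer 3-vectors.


Barcode: M ≅ I[1,1], I[1,2], I[1,3]^2, I[3,3]^2. HN layers by μ_θ (4 steps, strictly decreasing):
  μ^(1)=7; μ^(2)=3/2; μ^(3)=-1/3; μ^(4)=-4

((1, 0, 0); (1, 1, 0); (2, 2, 2); (0, 0, 2))


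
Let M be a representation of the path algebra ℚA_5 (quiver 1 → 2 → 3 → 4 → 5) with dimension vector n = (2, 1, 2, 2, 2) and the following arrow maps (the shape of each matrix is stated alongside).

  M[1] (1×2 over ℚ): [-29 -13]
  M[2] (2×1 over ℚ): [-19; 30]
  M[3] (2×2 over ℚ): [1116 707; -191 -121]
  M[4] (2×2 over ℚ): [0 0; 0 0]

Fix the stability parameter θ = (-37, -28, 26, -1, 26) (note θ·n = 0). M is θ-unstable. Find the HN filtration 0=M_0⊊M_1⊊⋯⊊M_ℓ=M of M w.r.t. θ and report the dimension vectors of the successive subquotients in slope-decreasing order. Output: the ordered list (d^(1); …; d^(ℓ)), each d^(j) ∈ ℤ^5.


Interval decomposition of M: I[1,1], I[1,4], I[3,4], I[5,5]^2.
HN type (ℓ=4): μ^(1)=26; μ^(2)=25/2; μ^(3)=-28; μ^(4)=-37

((0, 0, 0, 0, 2); (0, 0, 2, 2, 0); (0, 1, 0, 0, 0); (2, 0, 0, 0, 0))


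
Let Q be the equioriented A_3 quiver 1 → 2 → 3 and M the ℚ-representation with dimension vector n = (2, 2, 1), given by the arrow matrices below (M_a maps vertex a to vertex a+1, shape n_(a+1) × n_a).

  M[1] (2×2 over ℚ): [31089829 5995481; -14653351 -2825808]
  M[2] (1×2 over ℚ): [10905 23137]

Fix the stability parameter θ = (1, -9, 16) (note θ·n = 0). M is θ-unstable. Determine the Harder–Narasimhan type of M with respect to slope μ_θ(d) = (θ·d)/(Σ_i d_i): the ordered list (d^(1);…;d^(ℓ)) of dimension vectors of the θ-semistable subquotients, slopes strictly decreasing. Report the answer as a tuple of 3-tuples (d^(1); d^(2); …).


Interval decomposition of M: I[1,2], I[1,3].
HN type (ℓ=2): μ^(1)=16; μ^(2)=-4

((0, 0, 1); (2, 2, 0))


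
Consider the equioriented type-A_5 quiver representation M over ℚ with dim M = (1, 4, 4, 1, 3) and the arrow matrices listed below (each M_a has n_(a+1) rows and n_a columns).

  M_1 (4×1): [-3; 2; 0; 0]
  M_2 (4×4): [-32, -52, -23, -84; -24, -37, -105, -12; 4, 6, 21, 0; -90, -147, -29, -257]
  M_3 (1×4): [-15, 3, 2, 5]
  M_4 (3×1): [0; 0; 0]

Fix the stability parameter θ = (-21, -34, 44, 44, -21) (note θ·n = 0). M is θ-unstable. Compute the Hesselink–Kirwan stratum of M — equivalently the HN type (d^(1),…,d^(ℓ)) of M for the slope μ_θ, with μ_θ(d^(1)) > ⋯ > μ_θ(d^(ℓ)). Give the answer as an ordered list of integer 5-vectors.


Interval decomposition of M: I[1,4], I[2,3]^3, I[5,5]^3.
HN type (ℓ=4): μ^(1)=44; μ^(2)=-21; μ^(3)=-55/2; μ^(4)=-34

((0, 0, 4, 1, 0); (0, 0, 0, 0, 3); (1, 1, 0, 0, 0); (0, 3, 0, 0, 0))


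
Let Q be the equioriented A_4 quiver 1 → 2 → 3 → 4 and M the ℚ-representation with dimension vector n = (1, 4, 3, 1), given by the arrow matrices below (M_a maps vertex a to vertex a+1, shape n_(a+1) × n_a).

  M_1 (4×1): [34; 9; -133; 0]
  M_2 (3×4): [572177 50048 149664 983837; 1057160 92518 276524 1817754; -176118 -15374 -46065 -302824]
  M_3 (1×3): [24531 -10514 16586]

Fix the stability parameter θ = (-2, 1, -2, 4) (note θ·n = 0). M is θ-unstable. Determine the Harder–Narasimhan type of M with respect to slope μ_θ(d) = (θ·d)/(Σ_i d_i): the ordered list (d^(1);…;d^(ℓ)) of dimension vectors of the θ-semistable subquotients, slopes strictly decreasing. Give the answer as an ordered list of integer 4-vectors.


Via rank(M_{q-1}∘⋯∘M_p): M ≅ I[1,3], I[2,2], I[2,3], I[2,4].
μ_θ-semistable layers: μ^(1)=4; μ^(2)=1; μ^(3)=-1/2; μ^(4)=-2

((0, 0, 0, 1); (0, 1, 0, 0); (0, 3, 3, 0); (1, 0, 0, 0))


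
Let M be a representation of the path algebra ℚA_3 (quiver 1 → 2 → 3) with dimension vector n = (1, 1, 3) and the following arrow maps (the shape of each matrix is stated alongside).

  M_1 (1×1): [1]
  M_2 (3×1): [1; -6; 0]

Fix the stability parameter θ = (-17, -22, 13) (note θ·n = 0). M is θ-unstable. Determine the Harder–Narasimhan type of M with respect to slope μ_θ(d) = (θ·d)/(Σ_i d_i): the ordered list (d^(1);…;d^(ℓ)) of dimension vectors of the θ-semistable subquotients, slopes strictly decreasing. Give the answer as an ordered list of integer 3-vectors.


Via rank(M_{q-1}∘⋯∘M_p): M ≅ I[1,3], I[3,3]^2.
μ_θ-semistable layers: μ^(1)=13; μ^(2)=-39/2

((0, 0, 3); (1, 1, 0))


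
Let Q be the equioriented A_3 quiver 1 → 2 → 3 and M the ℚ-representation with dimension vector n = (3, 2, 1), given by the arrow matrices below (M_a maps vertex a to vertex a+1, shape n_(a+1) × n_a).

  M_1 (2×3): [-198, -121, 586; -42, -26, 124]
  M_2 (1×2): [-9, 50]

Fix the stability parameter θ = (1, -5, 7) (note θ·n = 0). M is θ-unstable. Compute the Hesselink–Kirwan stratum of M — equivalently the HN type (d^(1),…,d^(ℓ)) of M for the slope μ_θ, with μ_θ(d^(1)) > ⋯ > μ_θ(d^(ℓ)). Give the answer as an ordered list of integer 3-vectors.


Barcode: M ≅ I[1,1], I[1,2], I[1,3]. HN layers by μ_θ (3 steps, strictly decreasing):
  μ^(1)=7; μ^(2)=1; μ^(3)=-2

((0, 0, 1); (1, 0, 0); (2, 2, 0))


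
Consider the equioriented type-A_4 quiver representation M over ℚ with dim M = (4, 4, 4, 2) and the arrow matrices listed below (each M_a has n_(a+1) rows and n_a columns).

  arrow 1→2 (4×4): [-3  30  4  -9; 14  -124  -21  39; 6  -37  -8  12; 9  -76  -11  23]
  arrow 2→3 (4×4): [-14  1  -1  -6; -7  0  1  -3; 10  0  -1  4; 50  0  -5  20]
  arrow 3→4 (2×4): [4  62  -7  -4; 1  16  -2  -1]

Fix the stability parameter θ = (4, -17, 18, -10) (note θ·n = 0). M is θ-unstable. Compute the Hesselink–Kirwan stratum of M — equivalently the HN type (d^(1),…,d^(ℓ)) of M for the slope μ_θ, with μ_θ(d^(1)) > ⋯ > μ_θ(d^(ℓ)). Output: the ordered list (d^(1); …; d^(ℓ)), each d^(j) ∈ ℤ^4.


Interval decomposition of M: I[1,2], I[1,3], I[1,4]^2, I[3,3].
HN type (ℓ=3): μ^(1)=18; μ^(2)=4; μ^(3)=-13/2

((0, 0, 2, 0); (0, 0, 2, 2); (4, 4, 0, 0))
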